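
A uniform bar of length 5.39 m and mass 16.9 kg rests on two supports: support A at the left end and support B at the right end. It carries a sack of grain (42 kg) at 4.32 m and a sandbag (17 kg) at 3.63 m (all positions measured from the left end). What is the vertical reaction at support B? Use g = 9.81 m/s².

R_B ≈ 525 N

Sum moments about support A (its reaction then has zero moment arm).
Beam weight: 16.9 × 9.81 = 165.8 N down at 2.695 m → arm 2.695 m, τ = 165.8 × 2.695 = 446.8 N·m clockwise.
Sack of grain: 42 × 9.81 = 412 N down at 4.32 m → arm 4.32 m, τ = 412 × 4.32 = 1780 N·m clockwise.
Sandbag: 17 × 9.81 = 166.8 N down at 3.63 m → arm 3.63 m, τ = 166.8 × 3.63 = 605.5 N·m clockwise.
Net load moment about support A = 2832 N·m clockwise.
Reaction R at support B is upward at 5.39 m, arm 5.39 m → moment R × 5.39 counterclockwise.
Balancing moments: R × 5.39 = 2832, giving R = 525 N.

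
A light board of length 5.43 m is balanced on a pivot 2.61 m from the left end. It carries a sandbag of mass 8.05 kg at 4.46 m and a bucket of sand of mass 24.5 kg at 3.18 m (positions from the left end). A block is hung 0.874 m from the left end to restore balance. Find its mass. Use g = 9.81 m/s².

m ≈ 16.6 kg

About the pivot (at 2.61 m from the left end):
Sandbag: 8.05 × 9.81 = 78.97 N down at 4.46 m → arm 1.85 m, τ = 78.97 × 1.85 = 146.1 N·m clockwise.
Bucket of sand: 24.5 × 9.81 = 240.3 N down at 3.18 m → arm 0.57 m, τ = 240.3 × 0.57 = 137 N·m clockwise.
Net moment of known loads = 283.1 N·m clockwise.
An unknown mass m at 0.874 m has arm 1.736 m; its moment is m·g·1.736 counterclockwise.
Setting net torque to zero: m × 9.81 × 1.736 = 283.1 → m = 283.1 / (9.81 × 1.736) = 16.6 kg.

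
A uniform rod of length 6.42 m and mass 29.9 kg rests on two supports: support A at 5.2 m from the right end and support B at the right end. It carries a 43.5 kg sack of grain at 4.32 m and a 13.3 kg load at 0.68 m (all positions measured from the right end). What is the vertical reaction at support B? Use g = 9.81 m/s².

R_B ≈ 298 N

Taking torques about support A:
Beam weight: 29.9 × 9.81 = 293.3 N down at 3.21 m → arm 1.99 m, τ = 293.3 × 1.99 = 583.7 N·m clockwise.
Sack of grain: 43.5 × 9.81 = 426.7 N down at 4.32 m → arm 0.88 m, τ = 426.7 × 0.88 = 375.5 N·m clockwise.
Load: 13.3 × 9.81 = 130.5 N down at 0.68 m → arm 4.52 m, τ = 130.5 × 4.52 = 589.9 N·m clockwise.
Net load moment about support A = 1549 N·m clockwise.
Reaction R at support B is upward at 0 m, arm 5.2 m → moment R × 5.2 counterclockwise.
For rotational equilibrium, R × 5.2 = 1549, so R = 298 N.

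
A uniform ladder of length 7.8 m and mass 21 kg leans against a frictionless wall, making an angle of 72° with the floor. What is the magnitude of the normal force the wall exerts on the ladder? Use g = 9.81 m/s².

About the foot of the ladder:
Ladder weight 21×9.81 = 206 N acts at 3.9 m along the ladder; its horizontal arm is 3.9·cos72° = 1.205 m → τ = 248.2 N·m clockwise.
Wall normal N acts horizontally at the top; its moment arm is the height L sinθ = 7.8·sin72° = 7.418 m, counterclockwise.
Στ = 0 ⇒ N × 7.418 = 248.2 ⇒ N = 33.5 N.

N_wall ≈ 33.5 N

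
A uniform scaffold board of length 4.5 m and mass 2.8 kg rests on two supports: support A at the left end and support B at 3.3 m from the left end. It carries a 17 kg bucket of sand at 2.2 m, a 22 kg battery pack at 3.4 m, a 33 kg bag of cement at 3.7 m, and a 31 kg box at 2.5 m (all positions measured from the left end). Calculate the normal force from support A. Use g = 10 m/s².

R_A ≈ 94.1 N

Taking torques about support B:
Beam weight: 2.8 × 10 = 28 N down at 2.25 m → arm 1.05 m, τ = 28 × 1.05 = 29.4 N·m counterclockwise.
Bucket of sand: 17 × 10 = 170 N down at 2.2 m → arm 1.1 m, τ = 170 × 1.1 = 187 N·m counterclockwise.
Battery pack: 22 × 10 = 220 N down at 3.4 m → arm 0.1 m, τ = 220 × 0.1 = 22 N·m clockwise.
Bag of cement: 33 × 10 = 330 N down at 3.7 m → arm 0.4 m, τ = 330 × 0.4 = 132 N·m clockwise.
Box: 31 × 10 = 310 N down at 2.5 m → arm 0.8 m, τ = 310 × 0.8 = 248 N·m counterclockwise.
Net load moment about support B = 310.4 N·m counterclockwise.
Reaction R at support A is upward at 0 m, arm 3.3 m → moment R × 3.3 clockwise.
Στ = 0 ⇒ R × 3.3 = 310.4 ⇒ R = 94.1 N.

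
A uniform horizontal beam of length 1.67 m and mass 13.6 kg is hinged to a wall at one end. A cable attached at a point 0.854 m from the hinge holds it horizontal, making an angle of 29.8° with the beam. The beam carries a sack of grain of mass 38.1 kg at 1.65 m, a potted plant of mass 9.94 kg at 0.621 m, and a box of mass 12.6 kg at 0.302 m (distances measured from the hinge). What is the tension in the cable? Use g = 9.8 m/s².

T ≈ 1940 N

Sum moments about the hinge (the unknown hinge reaction has zero arm there).
Beam weight: 13.6 × 9.8 = 133.3 N down at 0.835 m → arm 0.835 m, τ = 133.3 × 0.835 = 111.3 N·m clockwise.
Sack of grain: 38.1 × 9.8 = 373.4 N down at 1.65 m → arm 1.65 m, τ = 373.4 × 1.65 = 616.1 N·m clockwise.
Potted plant: 9.94 × 9.8 = 97.41 N down at 0.621 m → arm 0.621 m, τ = 97.41 × 0.621 = 60.49 N·m clockwise.
Box: 12.6 × 9.8 = 123.5 N down at 0.302 m → arm 0.302 m, τ = 123.5 × 0.302 = 37.3 N·m clockwise.
Total clockwise load moment = 825.2 N·m.
The cable tension T acts at 0.854 m; only its component perpendicular to the beam, T sinθ, produces torque. sin 29.8° = 0.497.
Στ = 0 ⇒ T × 0.854 × 0.497 = 825.2 ⇒ T = 825.2 / 0.4244 = 1940 N.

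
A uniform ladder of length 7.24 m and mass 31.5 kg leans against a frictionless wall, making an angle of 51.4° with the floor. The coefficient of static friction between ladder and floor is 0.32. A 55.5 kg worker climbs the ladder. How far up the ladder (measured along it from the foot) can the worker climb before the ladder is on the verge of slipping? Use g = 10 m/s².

Take moments about the foot of the ladder.
Ladder weight 31.5×10 = 315 N acts at 3.62 m along the ladder; its horizontal arm is 3.62·cos51.4° = 2.258 m → τ = 711.3 N·m clockwise.
Worker weight 55.5×10 = 555 N at distance d → arm d·cos51.4° → τ = 555·d·0.6239 clockwise.
Wall normal N at the top has arm L sinθ = 5.658 m counterclockwise, so Στ = 0 gives N·5.658 = 711.3 + 346.3·d.
ΣFy = 0 ⇒ N_floor = 870 N, so the maximum friction is μ_s·N_floor = 0.32×870 = 278.4 N. ΣFx = 0 ⇒ N_wall = f, so at the slipping point N = 278.4 N.
Substituting: 278.4×5.658 = 711.3 + 346.3·d ⇒ d = (1575 − 711.3) / 346.3 = 2.49 m.

d ≈ 2.49 m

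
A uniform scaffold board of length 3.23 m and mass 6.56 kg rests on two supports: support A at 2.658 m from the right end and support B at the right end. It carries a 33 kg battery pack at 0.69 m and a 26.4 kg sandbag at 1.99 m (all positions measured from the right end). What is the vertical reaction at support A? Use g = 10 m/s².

Sum moments about support B (its reaction then has zero moment arm).
Beam weight: 6.56 × 10 = 65.6 N down at 1.615 m → arm 1.615 m, τ = 65.6 × 1.615 = 105.9 N·m counterclockwise.
Battery pack: 33 × 10 = 330 N down at 0.69 m → arm 0.69 m, τ = 330 × 0.69 = 227.7 N·m counterclockwise.
Sandbag: 26.4 × 10 = 264 N down at 1.99 m → arm 1.99 m, τ = 264 × 1.99 = 525.4 N·m counterclockwise.
Net load moment about support B = 859 N·m counterclockwise.
Reaction R at support A is upward at 2.658 m, arm 2.658 m → moment R × 2.658 clockwise.
Balancing moments: R × 2.658 = 859, giving R = 323 N.

R_A ≈ 323 N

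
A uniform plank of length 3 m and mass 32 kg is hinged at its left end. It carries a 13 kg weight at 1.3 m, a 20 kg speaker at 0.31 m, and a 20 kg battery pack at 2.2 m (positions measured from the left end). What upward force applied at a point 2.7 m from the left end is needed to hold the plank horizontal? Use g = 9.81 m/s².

Take moments about the left end.
Beam weight: 32 × 9.81 = 313.9 N down at 1.5 m → arm 1.5 m, τ = 313.9 × 1.5 = 470.8 N·m clockwise.
Weight: 13 × 9.81 = 127.5 N down at 1.3 m → arm 1.3 m, τ = 127.5 × 1.3 = 165.8 N·m clockwise.
Speaker: 20 × 9.81 = 196.2 N down at 0.31 m → arm 0.31 m, τ = 196.2 × 0.31 = 60.82 N·m clockwise.
Battery pack: 20 × 9.81 = 196.2 N down at 2.2 m → arm 2.2 m, τ = 196.2 × 2.2 = 431.6 N·m clockwise.
Net moment of the loads = 1129 N·m clockwise.
The upward force F acts at a point 2.7 m from the left end, arm 2.7 m, giving F × 2.7 counterclockwise.
Balancing moments: F × 2.7 = 1129, giving F = 1129 / 2.7 = 418 N.

F ≈ 418 N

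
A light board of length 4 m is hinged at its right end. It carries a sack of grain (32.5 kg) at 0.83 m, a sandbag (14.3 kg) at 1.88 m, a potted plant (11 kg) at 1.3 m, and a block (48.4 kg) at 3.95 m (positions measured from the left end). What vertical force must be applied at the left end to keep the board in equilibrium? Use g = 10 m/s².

F ≈ 414 N

Taking torques about the right end:
Sack of grain: 32.5 × 10 = 325 N down at 0.83 m → arm 3.17 m, τ = 325 × 3.17 = 1030 N·m counterclockwise.
Sandbag: 14.3 × 10 = 143 N down at 1.88 m → arm 2.12 m, τ = 143 × 2.12 = 303.2 N·m counterclockwise.
Potted plant: 11 × 10 = 110 N down at 1.3 m → arm 2.7 m, τ = 110 × 2.7 = 297 N·m counterclockwise.
Block: 48.4 × 10 = 484 N down at 3.95 m → arm 0.05 m, τ = 484 × 0.05 = 24.2 N·m counterclockwise.
Net moment of the loads = 1654 N·m counterclockwise.
The upward force F acts at the left end, arm 4 m, giving F × 4 clockwise.
Στ = 0 ⇒ F × 4 = 1654 ⇒ F = 1654 / 4 = 414 N.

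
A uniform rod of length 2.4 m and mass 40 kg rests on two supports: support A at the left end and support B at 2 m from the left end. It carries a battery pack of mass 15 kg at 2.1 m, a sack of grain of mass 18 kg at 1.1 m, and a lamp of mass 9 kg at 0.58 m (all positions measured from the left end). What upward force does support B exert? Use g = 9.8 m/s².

R_B ≈ 512 N

Taking torques about support A:
Beam weight: 40 × 9.8 = 392 N down at 1.2 m → arm 1.2 m, τ = 392 × 1.2 = 470.4 N·m clockwise.
Battery pack: 15 × 9.8 = 147 N down at 2.1 m → arm 2.1 m, τ = 147 × 2.1 = 308.7 N·m clockwise.
Sack of grain: 18 × 9.8 = 176.4 N down at 1.1 m → arm 1.1 m, τ = 176.4 × 1.1 = 194 N·m clockwise.
Lamp: 9 × 9.8 = 88.2 N down at 0.58 m → arm 0.58 m, τ = 88.2 × 0.58 = 51.16 N·m clockwise.
Net load moment about support A = 1024 N·m clockwise.
Reaction R at support B is upward at 2 m, arm 2 m → moment R × 2 counterclockwise.
Setting net torque to zero: R × 2 = 1024 → R = 512 N.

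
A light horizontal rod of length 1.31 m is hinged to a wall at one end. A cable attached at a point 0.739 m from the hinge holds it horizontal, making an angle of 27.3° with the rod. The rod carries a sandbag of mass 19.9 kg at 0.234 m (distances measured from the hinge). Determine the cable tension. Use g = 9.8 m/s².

Choose the hinge as the axis so the unknown hinge reaction has zero arm there.
Sandbag: 19.9 × 9.8 = 195 N down at 0.234 m → arm 0.234 m, τ = 195 × 0.234 = 45.63 N·m clockwise.
Total clockwise load moment = 45.63 N·m.
The cable tension T acts at 0.739 m; only its component perpendicular to the rod, T sinθ, produces torque. sin 27.3° = 0.4586.
Στ = 0 ⇒ T × 0.739 × 0.4586 = 45.63 ⇒ T = 45.63 / 0.3389 = 135 N.

T ≈ 135 N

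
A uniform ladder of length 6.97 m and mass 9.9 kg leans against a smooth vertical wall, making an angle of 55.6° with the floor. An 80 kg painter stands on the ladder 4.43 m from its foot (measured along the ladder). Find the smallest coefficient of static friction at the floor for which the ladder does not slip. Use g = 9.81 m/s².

Choose the foot of the ladder as the axis so the floor normal and friction both act there and drop out.
Ladder weight 9.9×9.81 = 97.12 N acts at 3.485 m along the ladder; its horizontal arm is 3.485·cos55.6° = 1.969 m → τ = 191.2 N·m clockwise.
Painter: 80×9.81 = 784.8 N at 4.43 m → arm 2.503 m → τ = 1964 N·m clockwise.
Wall normal N acts horizontally at the top; its moment arm is the height L sinθ = 6.97·sin55.6° = 5.751 m, counterclockwise.
For rotational equilibrium, N × 5.751 = 2155, so N = 374.7 N.
ΣFx = 0 ⇒ f = N_wall = 374.7 N. ΣFy = 0 ⇒ N_floor = 881.9 N.
μ_min = f / N_floor = 374.7 / 881.9 = 0.425.

μ_min ≈ 0.425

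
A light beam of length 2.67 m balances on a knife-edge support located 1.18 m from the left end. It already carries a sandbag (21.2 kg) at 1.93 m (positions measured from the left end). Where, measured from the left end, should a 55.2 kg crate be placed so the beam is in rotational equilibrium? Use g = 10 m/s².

Take moments about the knife-edge support (at 1.18 m from the left end).
Sandbag: 21.2 × 10 = 212 N down at 1.93 m → arm 0.75 m, τ = 212 × 0.75 = 159 N·m clockwise.
Net moment of existing loads = 159 N·m clockwise.
The crate weighs 55.2 × 10 = 552 N and must supply an equal counterclockwise moment, so its lever arm about the knife-edge support is 159 / 552 = 0.288 m.
That puts it at 1.18 − 0.288 = 0.892 m from the left end.

x ≈ 0.892 m from the left end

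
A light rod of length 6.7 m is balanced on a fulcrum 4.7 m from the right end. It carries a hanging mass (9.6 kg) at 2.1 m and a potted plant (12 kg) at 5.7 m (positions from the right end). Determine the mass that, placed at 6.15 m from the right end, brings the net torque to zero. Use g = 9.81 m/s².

About the fulcrum (at 4.7 m from the right end):
Hanging mass: 9.6 × 9.81 = 94.18 N down at 2.1 m → arm 2.6 m, τ = 94.18 × 2.6 = 244.9 N·m clockwise.
Potted plant: 12 × 9.81 = 117.7 N down at 5.7 m → arm 1 m, τ = 117.7 × 1 = 117.7 N·m counterclockwise.
Net moment of known loads = 127.2 N·m clockwise.
An unknown mass m at 6.15 m has arm 1.45 m; its moment is m·g·1.45 counterclockwise.
For rotational equilibrium, m × 9.81 × 1.45 = 127.2, so m = 127.2 / (9.81 × 1.45) = 8.94 kg.

m ≈ 8.94 kg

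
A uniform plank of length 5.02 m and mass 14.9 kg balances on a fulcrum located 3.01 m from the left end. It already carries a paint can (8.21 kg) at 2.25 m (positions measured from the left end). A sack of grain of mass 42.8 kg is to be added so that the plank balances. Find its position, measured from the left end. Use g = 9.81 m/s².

Taking torques about the fulcrum (at 3.01 m from the left end):
Beam weight: 14.9 × 9.81 = 146.2 N down at 2.51 m → arm 0.5 m, τ = 146.2 × 0.5 = 73.1 N·m counterclockwise.
Paint can: 8.21 × 9.81 = 80.54 N down at 2.25 m → arm 0.76 m, τ = 80.54 × 0.76 = 61.21 N·m counterclockwise.
Net moment of existing loads = 134.3 N·m counterclockwise.
The sack of grain weighs 42.8 × 9.81 = 419.9 N and must supply an equal clockwise moment, so its lever arm about the fulcrum is 134.3 / 419.9 = 0.32 m.
That puts it at 3.01 + 0.32 = 3.33 m from the left end.

x ≈ 3.33 m from the left end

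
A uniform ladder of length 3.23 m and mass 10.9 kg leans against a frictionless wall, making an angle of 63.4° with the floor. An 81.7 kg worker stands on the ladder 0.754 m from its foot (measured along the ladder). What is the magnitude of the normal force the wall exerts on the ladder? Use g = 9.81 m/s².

Taking torques about the foot of the ladder:
Ladder weight 10.9×9.81 = 106.9 N acts at 1.615 m along the ladder; its horizontal arm is 1.615·cos63.4° = 0.7231 m → τ = 77.3 N·m clockwise.
Worker: 81.7×9.81 = 801.5 N at 0.754 m → arm 0.3376 m → τ = 270.6 N·m clockwise.
Wall normal N acts horizontally at the top; its moment arm is the height L sinθ = 3.23·sin63.4° = 2.888 m, counterclockwise.
Balancing moments: N × 2.888 = 347.9, giving N = 120 N.

N_wall ≈ 120 N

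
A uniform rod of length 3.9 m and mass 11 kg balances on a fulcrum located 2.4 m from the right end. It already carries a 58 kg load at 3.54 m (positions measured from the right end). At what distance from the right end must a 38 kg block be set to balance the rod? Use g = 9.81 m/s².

x ≈ 0.79 m from the right end

Take moments about the fulcrum (at 2.4 m from the right end).
Beam weight: 11 × 9.81 = 107.9 N down at 1.95 m → arm 0.45 m, τ = 107.9 × 0.45 = 48.56 N·m clockwise.
Load: 58 × 9.81 = 569 N down at 3.54 m → arm 1.14 m, τ = 569 × 1.14 = 648.7 N·m counterclockwise.
Net moment of existing loads = 600.1 N·m counterclockwise.
The block weighs 38 × 9.81 = 372.8 N and must supply an equal clockwise moment, so its lever arm about the fulcrum is 600.1 / 372.8 = 1.61 m.
That puts it at 2.4 − 1.61 = 0.79 m from the right end.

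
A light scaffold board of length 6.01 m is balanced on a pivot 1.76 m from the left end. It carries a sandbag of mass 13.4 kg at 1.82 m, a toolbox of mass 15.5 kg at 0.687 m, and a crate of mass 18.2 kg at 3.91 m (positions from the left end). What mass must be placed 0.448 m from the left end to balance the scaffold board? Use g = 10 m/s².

Sum moments about the pivot (at 1.76 m from the left end) (the support reaction has zero arm there).
Sandbag: 13.4 × 10 = 134 N down at 1.82 m → arm 0.06 m, τ = 134 × 0.06 = 8.04 N·m clockwise.
Toolbox: 15.5 × 10 = 155 N down at 0.687 m → arm 1.073 m, τ = 155 × 1.073 = 166.3 N·m counterclockwise.
Crate: 18.2 × 10 = 182 N down at 3.91 m → arm 2.15 m, τ = 182 × 2.15 = 391.3 N·m clockwise.
Net moment of known loads = 233 N·m clockwise.
An unknown mass m at 0.448 m has arm 1.312 m; its moment is m·g·1.312 counterclockwise.
Balancing moments: m × 10 × 1.312 = 233, giving m = 233 / (10 × 1.312) = 17.8 kg.

m ≈ 17.8 kg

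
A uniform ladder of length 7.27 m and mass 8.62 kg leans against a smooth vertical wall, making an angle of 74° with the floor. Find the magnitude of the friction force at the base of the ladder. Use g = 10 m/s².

f ≈ 12.4 N

Take moments about the foot of the ladder.
Ladder weight 8.62×10 = 86.2 N acts at 3.635 m along the ladder; its horizontal arm is 3.635·cos74° = 1.002 m → τ = 86.37 N·m clockwise.
Wall normal N acts horizontally at the top; its moment arm is the height L sinθ = 7.27·sin74° = 6.988 m, counterclockwise.
Balancing moments: N × 6.988 = 86.37, giving N = 12.4 N.
ΣFx = 0: friction at the foot balances the wall's push, so f = N_wall = 12.4 N.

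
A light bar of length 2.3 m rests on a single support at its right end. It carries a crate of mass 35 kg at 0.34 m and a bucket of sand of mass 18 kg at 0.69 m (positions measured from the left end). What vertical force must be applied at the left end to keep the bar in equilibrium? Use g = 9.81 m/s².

Sum moments about the right end (the unknown pivot reaction has zero arm there).
Crate: 35 × 9.81 = 343.4 N down at 0.34 m → arm 1.96 m, τ = 343.4 × 1.96 = 673.1 N·m counterclockwise.
Bucket of sand: 18 × 9.81 = 176.6 N down at 0.69 m → arm 1.61 m, τ = 176.6 × 1.61 = 284.3 N·m counterclockwise.
Net moment of the loads = 957.4 N·m counterclockwise.
The upward force F acts at the left end, arm 2.3 m, giving F × 2.3 clockwise.
Στ = 0 ⇒ F × 2.3 = 957.4 ⇒ F = 957.4 / 2.3 = 416 N.

F ≈ 416 N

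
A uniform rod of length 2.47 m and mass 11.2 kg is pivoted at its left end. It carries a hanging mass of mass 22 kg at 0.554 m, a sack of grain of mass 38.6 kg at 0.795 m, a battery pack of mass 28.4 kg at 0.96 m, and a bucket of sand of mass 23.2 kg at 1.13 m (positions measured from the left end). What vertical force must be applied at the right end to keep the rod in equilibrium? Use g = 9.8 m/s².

F ≈ 437 N

About the left end:
Beam weight: 11.2 × 9.8 = 109.8 N down at 1.235 m → arm 1.235 m, τ = 109.8 × 1.235 = 135.6 N·m clockwise.
Hanging mass: 22 × 9.8 = 215.6 N down at 0.554 m → arm 0.554 m, τ = 215.6 × 0.554 = 119.4 N·m clockwise.
Sack of grain: 38.6 × 9.8 = 378.3 N down at 0.795 m → arm 0.795 m, τ = 378.3 × 0.795 = 300.7 N·m clockwise.
Battery pack: 28.4 × 9.8 = 278.3 N down at 0.96 m → arm 0.96 m, τ = 278.3 × 0.96 = 267.2 N·m clockwise.
Bucket of sand: 23.2 × 9.8 = 227.4 N down at 1.13 m → arm 1.13 m, τ = 227.4 × 1.13 = 257 N·m clockwise.
Net moment of the loads = 1080 N·m clockwise.
The upward force F acts at the right end, arm 2.47 m, giving F × 2.47 counterclockwise.
Στ = 0 ⇒ F × 2.47 = 1080 ⇒ F = 1080 / 2.47 = 437 N.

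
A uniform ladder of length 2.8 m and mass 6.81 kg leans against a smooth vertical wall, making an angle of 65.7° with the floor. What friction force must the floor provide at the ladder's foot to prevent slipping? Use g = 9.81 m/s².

f ≈ 15.1 N

About the foot of the ladder:
Ladder weight 6.81×9.81 = 66.81 N acts at 1.4 m along the ladder; its horizontal arm is 1.4·cos65.7° = 0.5761 m → τ = 38.49 N·m clockwise.
Wall normal N acts horizontally at the top; its moment arm is the height L sinθ = 2.8·sin65.7° = 2.552 m, counterclockwise.
Στ = 0 ⇒ N × 2.552 = 38.49 ⇒ N = 15.1 N.
ΣFx = 0: friction at the foot balances the wall's push, so f = N_wall = 15.1 N.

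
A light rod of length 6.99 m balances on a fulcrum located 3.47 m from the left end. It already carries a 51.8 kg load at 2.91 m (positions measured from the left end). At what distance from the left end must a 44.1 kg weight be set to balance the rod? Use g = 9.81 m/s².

x ≈ 4.13 m from the left end

About the fulcrum (at 3.47 m from the left end):
Load: 51.8 × 9.81 = 508.2 N down at 2.91 m → arm 0.56 m, τ = 508.2 × 0.56 = 284.6 N·m counterclockwise.
Net moment of existing loads = 284.6 N·m counterclockwise.
The weight weighs 44.1 × 9.81 = 432.6 N and must supply an equal clockwise moment, so its lever arm about the fulcrum is 284.6 / 432.6 = 0.658 m.
That puts it at 3.47 + 0.658 = 4.13 m from the left end.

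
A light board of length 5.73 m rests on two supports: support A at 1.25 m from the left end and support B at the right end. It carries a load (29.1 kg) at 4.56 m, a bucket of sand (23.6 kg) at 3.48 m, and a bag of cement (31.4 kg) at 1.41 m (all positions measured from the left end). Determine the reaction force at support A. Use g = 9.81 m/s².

Taking torques about support B:
Load: 29.1 × 9.81 = 285.5 N down at 4.56 m → arm 1.17 m, τ = 285.5 × 1.17 = 334 N·m counterclockwise.
Bucket of sand: 23.6 × 9.81 = 231.5 N down at 3.48 m → arm 2.25 m, τ = 231.5 × 2.25 = 520.9 N·m counterclockwise.
Bag of cement: 31.4 × 9.81 = 308 N down at 1.41 m → arm 4.32 m, τ = 308 × 4.32 = 1331 N·m counterclockwise.
Net load moment about support B = 2186 N·m counterclockwise.
Reaction R at support A is upward at 1.25 m, arm 4.48 m → moment R × 4.48 clockwise.
Balancing moments: R × 4.48 = 2186, giving R = 488 N.

R_A ≈ 488 N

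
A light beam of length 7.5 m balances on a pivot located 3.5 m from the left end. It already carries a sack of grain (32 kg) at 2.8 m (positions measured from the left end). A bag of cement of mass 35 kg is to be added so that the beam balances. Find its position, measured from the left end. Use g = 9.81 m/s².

About the pivot (at 3.5 m from the left end):
Sack of grain: 32 × 9.81 = 313.9 N down at 2.8 m → arm 0.7 m, τ = 313.9 × 0.7 = 219.7 N·m counterclockwise.
Net moment of existing loads = 219.7 N·m counterclockwise.
The bag of cement weighs 35 × 9.81 = 343.4 N and must supply an equal clockwise moment, so its lever arm about the pivot is 219.7 / 343.4 = 0.64 m.
That puts it at 3.5 + 0.64 = 4.14 m from the left end.

x ≈ 4.14 m from the left end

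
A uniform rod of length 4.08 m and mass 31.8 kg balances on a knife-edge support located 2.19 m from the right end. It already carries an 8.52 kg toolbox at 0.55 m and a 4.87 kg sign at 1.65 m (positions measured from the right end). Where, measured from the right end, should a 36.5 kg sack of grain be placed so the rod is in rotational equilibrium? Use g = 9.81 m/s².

Taking torques about the knife-edge support (at 2.19 m from the right end):
Beam weight: 31.8 × 9.81 = 312 N down at 2.04 m → arm 0.15 m, τ = 312 × 0.15 = 46.8 N·m clockwise.
Toolbox: 8.52 × 9.81 = 83.58 N down at 0.55 m → arm 1.64 m, τ = 83.58 × 1.64 = 137.1 N·m clockwise.
Sign: 4.87 × 9.81 = 47.77 N down at 1.65 m → arm 0.54 m, τ = 47.77 × 0.54 = 25.8 N·m clockwise.
Net moment of existing loads = 209.7 N·m clockwise.
The sack of grain weighs 36.5 × 9.81 = 358.1 N and must supply an equal counterclockwise moment, so its lever arm about the knife-edge support is 209.7 / 358.1 = 0.586 m.
That puts it at 2.19 + 0.586 = 2.78 m from the right end.

x ≈ 2.78 m from the right end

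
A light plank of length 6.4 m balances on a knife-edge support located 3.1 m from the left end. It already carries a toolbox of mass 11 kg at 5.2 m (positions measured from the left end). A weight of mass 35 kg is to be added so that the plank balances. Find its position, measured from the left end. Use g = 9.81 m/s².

x ≈ 2.44 m from the left end

Sum moments about the knife-edge support (at 3.1 m from the left end) (the support reaction has zero arm there).
Toolbox: 11 × 9.81 = 107.9 N down at 5.2 m → arm 2.1 m, τ = 107.9 × 2.1 = 226.6 N·m clockwise.
Net moment of existing loads = 226.6 N·m clockwise.
The weight weighs 35 × 9.81 = 343.4 N and must supply an equal counterclockwise moment, so its lever arm about the knife-edge support is 226.6 / 343.4 = 0.66 m.
That puts it at 3.1 − 0.66 = 2.44 m from the left end.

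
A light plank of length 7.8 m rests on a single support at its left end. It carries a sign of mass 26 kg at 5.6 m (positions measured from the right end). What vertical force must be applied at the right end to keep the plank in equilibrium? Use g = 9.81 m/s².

Taking torques about the left end:
Sign: 26 × 9.81 = 255.1 N down at 5.6 m → arm 2.2 m, τ = 255.1 × 2.2 = 561.2 N·m clockwise.
Net moment of the loads = 561.2 N·m clockwise.
The upward force F acts at the right end, arm 7.8 m, giving F × 7.8 counterclockwise.
Στ = 0 ⇒ F × 7.8 = 561.2 ⇒ F = 561.2 / 7.8 = 71.9 N.

F ≈ 71.9 N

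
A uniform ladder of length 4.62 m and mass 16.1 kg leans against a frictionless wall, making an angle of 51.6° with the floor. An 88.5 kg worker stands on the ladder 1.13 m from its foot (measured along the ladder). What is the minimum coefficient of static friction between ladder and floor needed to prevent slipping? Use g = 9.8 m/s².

μ_min ≈ 0.225

Taking torques about the foot of the ladder:
Ladder weight 16.1×9.8 = 157.8 N acts at 2.31 m along the ladder; its horizontal arm is 2.31·cos51.6° = 1.435 m → τ = 226.4 N·m clockwise.
Worker: 88.5×9.8 = 867.3 N at 1.13 m → arm 0.7019 m → τ = 608.8 N·m clockwise.
Wall normal N acts horizontally at the top; its moment arm is the height L sinθ = 4.62·sin51.6° = 3.621 m, counterclockwise.
For rotational equilibrium, N × 3.621 = 835.2, so N = 230.7 N.
ΣFx = 0 ⇒ f = N_wall = 230.7 N. ΣFy = 0 ⇒ N_floor = 1025 N.
μ_min = f / N_floor = 230.7 / 1025 = 0.225.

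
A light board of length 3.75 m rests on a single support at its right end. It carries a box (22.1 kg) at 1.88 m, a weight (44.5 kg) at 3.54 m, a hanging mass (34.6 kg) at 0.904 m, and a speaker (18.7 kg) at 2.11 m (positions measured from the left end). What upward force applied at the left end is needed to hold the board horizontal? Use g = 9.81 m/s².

F ≈ 470 N

Taking torques about the right end:
Box: 22.1 × 9.81 = 216.8 N down at 1.88 m → arm 1.87 m, τ = 216.8 × 1.87 = 405.4 N·m counterclockwise.
Weight: 44.5 × 9.81 = 436.5 N down at 3.54 m → arm 0.21 m, τ = 436.5 × 0.21 = 91.66 N·m counterclockwise.
Hanging mass: 34.6 × 9.81 = 339.4 N down at 0.904 m → arm 2.846 m, τ = 339.4 × 2.846 = 965.9 N·m counterclockwise.
Speaker: 18.7 × 9.81 = 183.4 N down at 2.11 m → arm 1.64 m, τ = 183.4 × 1.64 = 300.8 N·m counterclockwise.
Net moment of the loads = 1764 N·m counterclockwise.
The upward force F acts at the left end, arm 3.75 m, giving F × 3.75 clockwise.
Balancing moments: F × 3.75 = 1764, giving F = 1764 / 3.75 = 470 N.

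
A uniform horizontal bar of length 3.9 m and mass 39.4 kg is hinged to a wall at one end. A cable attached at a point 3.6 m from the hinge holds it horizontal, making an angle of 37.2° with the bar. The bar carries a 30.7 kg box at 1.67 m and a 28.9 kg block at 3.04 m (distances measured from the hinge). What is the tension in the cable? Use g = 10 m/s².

Sum moments about the hinge (the unknown hinge reaction has zero arm there).
Beam weight: 39.4 × 10 = 394 N down at 1.95 m → arm 1.95 m, τ = 394 × 1.95 = 768.3 N·m clockwise.
Box: 30.7 × 10 = 307 N down at 1.67 m → arm 1.67 m, τ = 307 × 1.67 = 512.7 N·m clockwise.
Block: 28.9 × 10 = 289 N down at 3.04 m → arm 3.04 m, τ = 289 × 3.04 = 878.6 N·m clockwise.
Total clockwise load moment = 2160 N·m.
The cable tension T acts at 3.6 m; only its component perpendicular to the bar, T sinθ, produces torque. sin 37.2° = 0.6046.
Setting net torque to zero: T × 3.6 × 0.6046 = 2160 → T = 2160 / 2.177 = 992 N.

T ≈ 992 N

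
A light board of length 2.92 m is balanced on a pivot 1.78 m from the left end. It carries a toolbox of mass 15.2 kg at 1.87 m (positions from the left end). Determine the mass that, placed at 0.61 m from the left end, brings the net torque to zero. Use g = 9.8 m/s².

m ≈ 1.17 kg

Take moments about the pivot (at 1.78 m from the left end).
Toolbox: 15.2 × 9.8 = 149 N down at 1.87 m → arm 0.09 m, τ = 149 × 0.09 = 13.41 N·m clockwise.
Net moment of known loads = 13.41 N·m clockwise.
An unknown mass m at 0.61 m has arm 1.17 m; its moment is m·g·1.17 counterclockwise.
Στ = 0 ⇒ m × 9.8 × 1.17 = 13.41 ⇒ m = 13.41 / (9.8 × 1.17) = 1.17 kg.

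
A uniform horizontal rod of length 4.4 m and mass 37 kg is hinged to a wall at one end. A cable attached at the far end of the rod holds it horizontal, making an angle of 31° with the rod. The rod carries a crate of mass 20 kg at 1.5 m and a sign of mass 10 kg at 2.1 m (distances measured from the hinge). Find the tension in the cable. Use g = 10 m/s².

Take moments about the hinge.
Beam weight: 37 × 10 = 370 N down at 2.2 m → arm 2.2 m, τ = 370 × 2.2 = 814 N·m clockwise.
Crate: 20 × 10 = 200 N down at 1.5 m → arm 1.5 m, τ = 200 × 1.5 = 300 N·m clockwise.
Sign: 10 × 10 = 100 N down at 2.1 m → arm 2.1 m, τ = 100 × 2.1 = 210 N·m clockwise.
Total clockwise load moment = 1324 N·m.
The cable tension T acts at 4.4 m; only its component perpendicular to the rod, T sinθ, produces torque. sin 31° = 0.515.
For rotational equilibrium, T × 4.4 × 0.515 = 1324, so T = 1324 / 2.266 = 584 N.

T ≈ 584 N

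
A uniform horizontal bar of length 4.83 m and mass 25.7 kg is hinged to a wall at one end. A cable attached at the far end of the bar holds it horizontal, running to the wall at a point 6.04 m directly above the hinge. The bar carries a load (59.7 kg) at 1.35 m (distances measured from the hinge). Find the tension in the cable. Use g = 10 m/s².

T ≈ 378 N

Take moments about the hinge.
Beam weight: 25.7 × 10 = 257 N down at 2.415 m → arm 2.415 m, τ = 257 × 2.415 = 620.7 N·m clockwise.
Load: 59.7 × 10 = 597 N down at 1.35 m → arm 1.35 m, τ = 597 × 1.35 = 806 N·m clockwise.
Total clockwise load moment = 1427 N·m.
The cable tension T acts at 4.83 m; only its component perpendicular to the bar, T sinθ, produces torque. sinθ = h/√(h²+d²) = 6.04/√(6.04²+4.83²) = 0.781.
Setting net torque to zero: T × 4.83 × 0.781 = 1427 → T = 1427 / 3.772 = 378 N.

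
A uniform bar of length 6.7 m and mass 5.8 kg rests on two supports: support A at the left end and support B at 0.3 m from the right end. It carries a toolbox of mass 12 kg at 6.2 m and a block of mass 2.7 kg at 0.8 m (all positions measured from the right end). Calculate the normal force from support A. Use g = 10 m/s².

R_A ≈ 140 N

About support B:
Beam weight: 5.8 × 10 = 58 N down at 3.35 m → arm 3.05 m, τ = 58 × 3.05 = 176.9 N·m counterclockwise.
Toolbox: 12 × 10 = 120 N down at 6.2 m → arm 5.9 m, τ = 120 × 5.9 = 708 N·m counterclockwise.
Block: 2.7 × 10 = 27 N down at 0.8 m → arm 0.5 m, τ = 27 × 0.5 = 13.5 N·m counterclockwise.
Net load moment about support B = 898.4 N·m counterclockwise.
Reaction R at support A is upward at 6.7 m, arm 6.4 m → moment R × 6.4 clockwise.
Στ = 0 ⇒ R × 6.4 = 898.4 ⇒ R = 140 N.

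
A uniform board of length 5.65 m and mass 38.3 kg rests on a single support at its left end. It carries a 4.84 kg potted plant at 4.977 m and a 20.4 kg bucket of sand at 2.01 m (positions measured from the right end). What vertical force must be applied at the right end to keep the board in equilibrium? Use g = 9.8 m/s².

F ≈ 322 N

Take moments about the left end.
Beam weight: 38.3 × 9.8 = 375.3 N down at 2.825 m → arm 2.825 m, τ = 375.3 × 2.825 = 1060 N·m clockwise.
Potted plant: 4.84 × 9.8 = 47.43 N down at 4.977 m → arm 0.673 m, τ = 47.43 × 0.673 = 31.92 N·m clockwise.
Bucket of sand: 20.4 × 9.8 = 199.9 N down at 2.01 m → arm 3.64 m, τ = 199.9 × 3.64 = 727.6 N·m clockwise.
Net moment of the loads = 1820 N·m clockwise.
The upward force F acts at the right end, arm 5.65 m, giving F × 5.65 counterclockwise.
Setting net torque to zero: F × 5.65 = 1820 → F = 1820 / 5.65 = 322 N.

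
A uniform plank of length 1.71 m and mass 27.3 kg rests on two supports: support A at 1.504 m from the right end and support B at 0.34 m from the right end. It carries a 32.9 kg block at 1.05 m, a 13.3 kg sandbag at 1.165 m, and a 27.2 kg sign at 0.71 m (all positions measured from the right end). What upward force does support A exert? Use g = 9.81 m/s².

About support B:
Beam weight: 27.3 × 9.81 = 267.8 N down at 0.855 m → arm 0.515 m, τ = 267.8 × 0.515 = 137.9 N·m counterclockwise.
Block: 32.9 × 9.81 = 322.7 N down at 1.05 m → arm 0.71 m, τ = 322.7 × 0.71 = 229.1 N·m counterclockwise.
Sandbag: 13.3 × 9.81 = 130.5 N down at 1.165 m → arm 0.825 m, τ = 130.5 × 0.825 = 107.7 N·m counterclockwise.
Sign: 27.2 × 9.81 = 266.8 N down at 0.71 m → arm 0.37 m, τ = 266.8 × 0.37 = 98.72 N·m counterclockwise.
Net load moment about support B = 573.4 N·m counterclockwise.
Reaction R at support A is upward at 1.504 m, arm 1.164 m → moment R × 1.164 clockwise.
Setting net torque to zero: R × 1.164 = 573.4 → R = 493 N.

R_A ≈ 493 N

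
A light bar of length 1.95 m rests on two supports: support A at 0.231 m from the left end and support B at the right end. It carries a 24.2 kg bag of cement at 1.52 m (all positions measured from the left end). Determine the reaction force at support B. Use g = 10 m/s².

Taking torques about support A:
Bag of cement: 24.2 × 10 = 242 N down at 1.52 m → arm 1.289 m, τ = 242 × 1.289 = 311.9 N·m clockwise.
Net load moment about support A = 311.9 N·m clockwise.
Reaction R at support B is upward at 1.95 m, arm 1.719 m → moment R × 1.719 counterclockwise.
Setting net torque to zero: R × 1.719 = 311.9 → R = 181 N.

R_B ≈ 181 N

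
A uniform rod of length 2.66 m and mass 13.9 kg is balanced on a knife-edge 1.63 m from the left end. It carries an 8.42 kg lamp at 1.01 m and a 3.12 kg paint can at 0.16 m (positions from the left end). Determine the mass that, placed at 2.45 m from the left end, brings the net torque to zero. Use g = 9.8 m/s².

m ≈ 17 kg

Taking torques about the knife-edge (at 1.63 m from the left end):
Beam weight: 13.9 × 9.8 = 136.2 N down at 1.33 m → arm 0.3 m, τ = 136.2 × 0.3 = 40.86 N·m counterclockwise.
Lamp: 8.42 × 9.8 = 82.52 N down at 1.01 m → arm 0.62 m, τ = 82.52 × 0.62 = 51.16 N·m counterclockwise.
Paint can: 3.12 × 9.8 = 30.58 N down at 0.16 m → arm 1.47 m, τ = 30.58 × 1.47 = 44.95 N·m counterclockwise.
Net moment of known loads = 137 N·m counterclockwise.
An unknown mass m at 2.45 m has arm 0.82 m; its moment is m·g·0.82 clockwise.
For rotational equilibrium, m × 9.8 × 0.82 = 137, so m = 137 / (9.8 × 0.82) = 17 kg.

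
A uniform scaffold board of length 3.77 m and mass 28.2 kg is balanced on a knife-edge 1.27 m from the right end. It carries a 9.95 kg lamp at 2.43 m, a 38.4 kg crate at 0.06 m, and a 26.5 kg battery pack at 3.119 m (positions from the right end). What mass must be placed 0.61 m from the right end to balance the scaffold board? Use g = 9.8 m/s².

Choose the knife-edge (at 1.27 m from the right end) as the axis so the support reaction has zero arm there.
Beam weight: 28.2 × 9.8 = 276.4 N down at 1.885 m → arm 0.615 m, τ = 276.4 × 0.615 = 170 N·m counterclockwise.
Lamp: 9.95 × 9.8 = 97.51 N down at 2.43 m → arm 1.16 m, τ = 97.51 × 1.16 = 113.1 N·m counterclockwise.
Crate: 38.4 × 9.8 = 376.3 N down at 0.06 m → arm 1.21 m, τ = 376.3 × 1.21 = 455.3 N·m clockwise.
Battery pack: 26.5 × 9.8 = 259.7 N down at 3.119 m → arm 1.849 m, τ = 259.7 × 1.849 = 480.2 N·m counterclockwise.
Net moment of known loads = 308 N·m counterclockwise.
An unknown mass m at 0.61 m has arm 0.66 m; its moment is m·g·0.66 clockwise.
For rotational equilibrium, m × 9.8 × 0.66 = 308, so m = 308 / (9.8 × 0.66) = 47.6 kg.

m ≈ 47.6 kg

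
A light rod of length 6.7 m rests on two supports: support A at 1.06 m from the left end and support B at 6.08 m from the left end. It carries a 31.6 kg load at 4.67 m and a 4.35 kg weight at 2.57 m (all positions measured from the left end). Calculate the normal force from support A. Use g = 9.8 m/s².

Sum moments about support B (its reaction then has zero moment arm).
Load: 31.6 × 9.8 = 309.7 N down at 4.67 m → arm 1.41 m, τ = 309.7 × 1.41 = 436.7 N·m counterclockwise.
Weight: 4.35 × 9.8 = 42.63 N down at 2.57 m → arm 3.51 m, τ = 42.63 × 3.51 = 149.6 N·m counterclockwise.
Net load moment about support B = 586.3 N·m counterclockwise.
Reaction R at support A is upward at 1.06 m, arm 5.02 m → moment R × 5.02 clockwise.
For rotational equilibrium, R × 5.02 = 586.3, so R = 117 N.

R_A ≈ 117 N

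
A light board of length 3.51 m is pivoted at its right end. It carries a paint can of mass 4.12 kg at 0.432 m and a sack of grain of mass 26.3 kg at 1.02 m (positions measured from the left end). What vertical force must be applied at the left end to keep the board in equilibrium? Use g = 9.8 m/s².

F ≈ 218 N

Take moments about the right end.
Paint can: 4.12 × 9.8 = 40.38 N down at 0.432 m → arm 3.078 m, τ = 40.38 × 3.078 = 124.3 N·m counterclockwise.
Sack of grain: 26.3 × 9.8 = 257.7 N down at 1.02 m → arm 2.49 m, τ = 257.7 × 2.49 = 641.7 N·m counterclockwise.
Net moment of the loads = 766 N·m counterclockwise.
The upward force F acts at the left end, arm 3.51 m, giving F × 3.51 clockwise.
Setting net torque to zero: F × 3.51 = 766 → F = 766 / 3.51 = 218 N.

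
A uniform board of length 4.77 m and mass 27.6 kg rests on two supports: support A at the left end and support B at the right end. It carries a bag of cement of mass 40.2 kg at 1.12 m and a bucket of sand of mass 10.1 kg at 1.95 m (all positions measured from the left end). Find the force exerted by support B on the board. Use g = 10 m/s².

R_B ≈ 274 N

Taking torques about support A:
Beam weight: 27.6 × 10 = 276 N down at 2.385 m → arm 2.385 m, τ = 276 × 2.385 = 658.3 N·m clockwise.
Bag of cement: 40.2 × 10 = 402 N down at 1.12 m → arm 1.12 m, τ = 402 × 1.12 = 450.2 N·m clockwise.
Bucket of sand: 10.1 × 10 = 101 N down at 1.95 m → arm 1.95 m, τ = 101 × 1.95 = 196.9 N·m clockwise.
Net load moment about support A = 1305 N·m clockwise.
Reaction R at support B is upward at 4.77 m, arm 4.77 m → moment R × 4.77 counterclockwise.
Στ = 0 ⇒ R × 4.77 = 1305 ⇒ R = 274 N.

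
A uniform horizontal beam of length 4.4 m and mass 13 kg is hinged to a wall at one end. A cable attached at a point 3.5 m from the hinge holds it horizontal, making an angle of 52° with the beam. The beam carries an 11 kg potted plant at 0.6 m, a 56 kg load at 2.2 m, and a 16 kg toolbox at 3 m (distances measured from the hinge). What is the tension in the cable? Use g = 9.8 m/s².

T ≈ 733 N

Taking torques about the hinge:
Beam weight: 13 × 9.8 = 127.4 N down at 2.2 m → arm 2.2 m, τ = 127.4 × 2.2 = 280.3 N·m clockwise.
Potted plant: 11 × 9.8 = 107.8 N down at 0.6 m → arm 0.6 m, τ = 107.8 × 0.6 = 64.68 N·m clockwise.
Load: 56 × 9.8 = 548.8 N down at 2.2 m → arm 2.2 m, τ = 548.8 × 2.2 = 1207 N·m clockwise.
Toolbox: 16 × 9.8 = 156.8 N down at 3 m → arm 3 m, τ = 156.8 × 3 = 470.4 N·m clockwise.
Total clockwise load moment = 2022 N·m.
The cable tension T acts at 3.5 m; only its component perpendicular to the beam, T sinθ, produces torque. sin 52° = 0.788.
Setting net torque to zero: T × 3.5 × 0.788 = 2022 → T = 2022 / 2.758 = 733 N.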